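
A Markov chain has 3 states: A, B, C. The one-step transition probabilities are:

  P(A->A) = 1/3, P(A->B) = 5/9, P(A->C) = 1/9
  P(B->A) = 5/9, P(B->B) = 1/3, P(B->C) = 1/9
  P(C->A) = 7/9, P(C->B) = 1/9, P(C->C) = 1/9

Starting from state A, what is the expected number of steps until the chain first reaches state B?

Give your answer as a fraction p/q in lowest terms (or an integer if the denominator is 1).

Answer: 81/41

Derivation:
Let h_i = expected steps to first reach B from state i.
Boundary: h_B = 0.
First-step equations for the other states:
  h_A = 1 + 1/3*h_A + 5/9*h_B + 1/9*h_C
  h_C = 1 + 7/9*h_A + 1/9*h_B + 1/9*h_C

Substituting h_B = 0 and rearranging gives the linear system (I - Q) h = 1:
  [2/3, -1/9] . (h_A, h_C) = 1
  [-7/9, 8/9] . (h_A, h_C) = 1

Solving yields:
  h_A = 81/41
  h_C = 117/41

Starting state is A, so the expected hitting time is h_A = 81/41.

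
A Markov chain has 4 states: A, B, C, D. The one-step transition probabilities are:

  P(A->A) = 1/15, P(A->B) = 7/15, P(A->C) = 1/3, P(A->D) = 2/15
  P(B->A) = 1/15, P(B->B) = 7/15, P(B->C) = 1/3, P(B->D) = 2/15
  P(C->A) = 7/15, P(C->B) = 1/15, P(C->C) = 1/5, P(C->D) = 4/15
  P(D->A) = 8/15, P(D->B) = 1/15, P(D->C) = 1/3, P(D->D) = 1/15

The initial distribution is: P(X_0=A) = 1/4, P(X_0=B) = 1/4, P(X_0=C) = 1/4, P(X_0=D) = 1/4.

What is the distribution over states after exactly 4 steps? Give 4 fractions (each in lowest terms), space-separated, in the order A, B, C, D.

Propagating the distribution step by step (d_{t+1} = d_t * P):
d_0 = (A=1/4, B=1/4, C=1/4, D=1/4)
  d_1[A] = 1/4*1/15 + 1/4*1/15 + 1/4*7/15 + 1/4*8/15 = 17/60
  d_1[B] = 1/4*7/15 + 1/4*7/15 + 1/4*1/15 + 1/4*1/15 = 4/15
  d_1[C] = 1/4*1/3 + 1/4*1/3 + 1/4*1/5 + 1/4*1/3 = 3/10
  d_1[D] = 1/4*2/15 + 1/4*2/15 + 1/4*4/15 + 1/4*1/15 = 3/20
d_1 = (A=17/60, B=4/15, C=3/10, D=3/20)
  d_2[A] = 17/60*1/15 + 4/15*1/15 + 3/10*7/15 + 3/20*8/15 = 77/300
  d_2[B] = 17/60*7/15 + 4/15*7/15 + 3/10*1/15 + 3/20*1/15 = 43/150
  d_2[C] = 17/60*1/3 + 4/15*1/3 + 3/10*1/5 + 3/20*1/3 = 22/75
  d_2[D] = 17/60*2/15 + 4/15*2/15 + 3/10*4/15 + 3/20*1/15 = 49/300
d_2 = (A=77/300, B=43/150, C=22/75, D=49/300)
  d_3[A] = 77/300*1/15 + 43/150*1/15 + 22/75*7/15 + 49/300*8/15 = 1171/4500
  d_3[B] = 77/300*7/15 + 43/150*7/15 + 22/75*1/15 + 49/300*1/15 = 71/250
  d_3[C] = 77/300*1/3 + 43/150*1/3 + 22/75*1/5 + 49/300*1/3 = 331/1125
  d_3[D] = 77/300*2/15 + 43/150*2/15 + 22/75*4/15 + 49/300*1/15 = 727/4500
d_3 = (A=1171/4500, B=71/250, C=331/1125, D=727/4500)
  d_4[A] = 1171/4500*1/15 + 71/250*1/15 + 331/1125*7/15 + 727/4500*8/15 = 17533/67500
  d_4[B] = 1171/4500*7/15 + 71/250*7/15 + 331/1125*1/15 + 727/4500*1/15 = 3199/11250
  d_4[C] = 1171/4500*1/3 + 71/250*1/3 + 331/1125*1/5 + 727/4500*1/3 = 4963/16875
  d_4[D] = 1171/4500*2/15 + 71/250*2/15 + 331/1125*4/15 + 727/4500*1/15 = 10921/67500
d_4 = (A=17533/67500, B=3199/11250, C=4963/16875, D=10921/67500)

Answer: 17533/67500 3199/11250 4963/16875 10921/67500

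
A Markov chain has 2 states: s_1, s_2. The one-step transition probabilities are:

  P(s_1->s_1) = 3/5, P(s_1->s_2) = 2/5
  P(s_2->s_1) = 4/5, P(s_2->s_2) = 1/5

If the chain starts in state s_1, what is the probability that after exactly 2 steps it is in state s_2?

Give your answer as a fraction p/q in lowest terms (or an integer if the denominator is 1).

Computing P^2 by repeated multiplication:
P^1 =
  s_1: [3/5, 2/5]
  s_2: [4/5, 1/5]
P^2 =
  s_1: [17/25, 8/25]
  s_2: [16/25, 9/25]

(P^2)[s_1 -> s_2] = 8/25

Answer: 8/25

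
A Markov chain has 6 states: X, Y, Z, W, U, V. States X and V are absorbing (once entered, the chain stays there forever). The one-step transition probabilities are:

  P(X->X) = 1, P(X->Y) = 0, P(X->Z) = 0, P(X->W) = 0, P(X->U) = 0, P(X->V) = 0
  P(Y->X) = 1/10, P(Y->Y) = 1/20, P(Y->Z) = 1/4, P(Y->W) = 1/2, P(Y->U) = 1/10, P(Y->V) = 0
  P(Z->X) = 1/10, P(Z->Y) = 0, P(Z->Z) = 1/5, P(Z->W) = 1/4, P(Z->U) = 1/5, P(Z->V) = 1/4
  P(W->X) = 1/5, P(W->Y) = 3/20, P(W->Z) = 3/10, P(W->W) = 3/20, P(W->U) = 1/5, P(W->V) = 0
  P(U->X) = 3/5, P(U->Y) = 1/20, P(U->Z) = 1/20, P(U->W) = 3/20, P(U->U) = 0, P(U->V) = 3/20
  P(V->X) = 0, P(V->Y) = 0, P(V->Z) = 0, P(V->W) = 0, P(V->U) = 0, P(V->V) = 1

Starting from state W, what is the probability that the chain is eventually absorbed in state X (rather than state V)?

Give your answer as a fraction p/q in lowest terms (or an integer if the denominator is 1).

Answer: 26578/35995

Derivation:
Let a_i = P(absorbed in X | start in state i).
Boundary conditions: a_X = 1, a_V = 0.
For each transient state i, a_i = sum_j P(i->j) * a_j:
  a_Y = 1/10*a_X + 1/20*a_Y + 1/4*a_Z + 1/2*a_W + 1/10*a_U + 0*a_V
  a_Z = 1/10*a_X + 0*a_Y + 1/5*a_Z + 1/4*a_W + 1/5*a_U + 1/4*a_V
  a_W = 1/5*a_X + 3/20*a_Y + 3/10*a_Z + 3/20*a_W + 1/5*a_U + 0*a_V
  a_U = 3/5*a_X + 1/20*a_Y + 1/20*a_Z + 3/20*a_W + 0*a_U + 3/20*a_V

Substituting a_X = 1 and a_V = 0, rearrange to (I - Q) a = r where r[i] = P(i -> X):
  [19/20, -1/4, -1/2, -1/10] . (a_Y, a_Z, a_W, a_U) = 1/10
  [0, 4/5, -1/4, -1/5] . (a_Y, a_Z, a_W, a_U) = 1/10
  [-3/20, -3/10, 17/20, -1/5] . (a_Y, a_Z, a_W, a_U) = 1/5
  [-1/20, -1/20, -3/20, 1] . (a_Y, a_Z, a_W, a_U) = 3/5

Solving yields:
  a_Y = 25914/35995
  a_Z = 19772/35995
  a_W = 26578/35995
  a_U = 27868/35995

Starting state is W, so the absorption probability is a_W = 26578/35995.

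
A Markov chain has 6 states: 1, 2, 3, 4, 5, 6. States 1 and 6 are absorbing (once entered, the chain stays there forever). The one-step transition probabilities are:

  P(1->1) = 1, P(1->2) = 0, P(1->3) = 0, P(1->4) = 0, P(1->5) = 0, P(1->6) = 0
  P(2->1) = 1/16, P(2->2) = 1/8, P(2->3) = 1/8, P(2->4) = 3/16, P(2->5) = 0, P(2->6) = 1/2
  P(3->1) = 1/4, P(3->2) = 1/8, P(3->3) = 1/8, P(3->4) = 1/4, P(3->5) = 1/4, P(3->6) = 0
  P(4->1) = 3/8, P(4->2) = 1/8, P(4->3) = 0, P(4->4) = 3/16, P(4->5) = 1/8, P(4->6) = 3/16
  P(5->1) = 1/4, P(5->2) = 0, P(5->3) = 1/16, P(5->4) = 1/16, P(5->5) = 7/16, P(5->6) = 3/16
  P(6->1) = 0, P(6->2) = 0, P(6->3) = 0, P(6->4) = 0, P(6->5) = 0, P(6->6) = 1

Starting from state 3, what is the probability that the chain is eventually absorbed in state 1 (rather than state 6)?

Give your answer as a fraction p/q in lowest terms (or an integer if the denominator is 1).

Answer: 165/248

Derivation:
Let a_i = P(absorbed in 1 | start in state i).
Boundary conditions: a_1 = 1, a_6 = 0.
For each transient state i, a_i = sum_j P(i->j) * a_j:
  a_2 = 1/16*a_1 + 1/8*a_2 + 1/8*a_3 + 3/16*a_4 + 0*a_5 + 1/2*a_6
  a_3 = 1/4*a_1 + 1/8*a_2 + 1/8*a_3 + 1/4*a_4 + 1/4*a_5 + 0*a_6
  a_4 = 3/8*a_1 + 1/8*a_2 + 0*a_3 + 3/16*a_4 + 1/8*a_5 + 3/16*a_6
  a_5 = 1/4*a_1 + 0*a_2 + 1/16*a_3 + 1/16*a_4 + 7/16*a_5 + 3/16*a_6

Substituting a_1 = 1 and a_6 = 0, rearrange to (I - Q) a = r where r[i] = P(i -> 1):
  [7/8, -1/8, -3/16, 0] . (a_2, a_3, a_4, a_5) = 1/16
  [-1/8, 7/8, -1/4, -1/4] . (a_2, a_3, a_4, a_5) = 1/4
  [-1/8, 0, 13/16, -1/8] . (a_2, a_3, a_4, a_5) = 3/8
  [0, -1/16, -1/16, 9/16] . (a_2, a_3, a_4, a_5) = 1/4

Solving yields:
  a_2 = 73/248
  a_3 = 165/248
  a_4 = 37/62
  a_5 = 145/248

Starting state is 3, so the absorption probability is a_3 = 165/248.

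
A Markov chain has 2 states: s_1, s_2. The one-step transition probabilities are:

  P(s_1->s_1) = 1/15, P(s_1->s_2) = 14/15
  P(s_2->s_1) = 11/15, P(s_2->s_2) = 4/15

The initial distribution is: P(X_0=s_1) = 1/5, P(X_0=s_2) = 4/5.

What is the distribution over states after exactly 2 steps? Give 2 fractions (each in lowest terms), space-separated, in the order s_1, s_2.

Answer: 1/3 2/3

Derivation:
Propagating the distribution step by step (d_{t+1} = d_t * P):
d_0 = (s_1=1/5, s_2=4/5)
  d_1[s_1] = 1/5*1/15 + 4/5*11/15 = 3/5
  d_1[s_2] = 1/5*14/15 + 4/5*4/15 = 2/5
d_1 = (s_1=3/5, s_2=2/5)
  d_2[s_1] = 3/5*1/15 + 2/5*11/15 = 1/3
  d_2[s_2] = 3/5*14/15 + 2/5*4/15 = 2/3
d_2 = (s_1=1/3, s_2=2/3)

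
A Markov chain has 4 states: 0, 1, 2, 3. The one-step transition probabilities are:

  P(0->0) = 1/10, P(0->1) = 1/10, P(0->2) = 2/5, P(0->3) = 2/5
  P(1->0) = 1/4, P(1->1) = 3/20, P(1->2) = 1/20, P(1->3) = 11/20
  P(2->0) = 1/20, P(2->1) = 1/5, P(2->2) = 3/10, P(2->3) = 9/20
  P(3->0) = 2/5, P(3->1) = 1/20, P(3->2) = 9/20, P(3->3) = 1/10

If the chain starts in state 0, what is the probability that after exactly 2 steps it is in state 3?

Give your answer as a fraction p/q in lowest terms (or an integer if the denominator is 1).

Computing P^2 by repeated multiplication:
P^1 =
  0: [1/10, 1/10, 2/5, 2/5]
  1: [1/4, 3/20, 1/20, 11/20]
  2: [1/20, 1/5, 3/10, 9/20]
  3: [2/5, 1/20, 9/20, 1/10]
P^2 =
  0: [43/200, 1/8, 69/200, 63/200]
  1: [57/200, 17/200, 37/100, 13/50]
  2: [1/4, 47/400, 129/400, 31/100]
  3: [23/200, 57/400, 137/400, 2/5]

(P^2)[0 -> 3] = 63/200

Answer: 63/200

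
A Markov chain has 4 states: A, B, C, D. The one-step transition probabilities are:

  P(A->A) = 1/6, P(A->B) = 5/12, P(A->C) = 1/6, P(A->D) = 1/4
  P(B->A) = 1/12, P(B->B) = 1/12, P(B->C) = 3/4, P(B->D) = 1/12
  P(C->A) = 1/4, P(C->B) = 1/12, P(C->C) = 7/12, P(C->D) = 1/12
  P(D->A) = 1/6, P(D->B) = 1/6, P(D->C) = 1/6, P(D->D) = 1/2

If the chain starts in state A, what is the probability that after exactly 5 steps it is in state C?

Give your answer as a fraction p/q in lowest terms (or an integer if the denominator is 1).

Computing P^5 by repeated multiplication:
P^1 =
  A: [1/6, 5/12, 1/6, 1/4]
  B: [1/12, 1/12, 3/4, 1/12]
  C: [1/4, 1/12, 7/12, 1/12]
  D: [1/6, 1/6, 1/6, 1/2]
P^2 =
  A: [7/48, 23/144, 23/48, 31/144]
  B: [2/9, 17/144, 19/36, 19/144]
  C: [5/24, 25/144, 11/24, 23/144]
  D: [1/6, 13/72, 1/3, 23/72]
P^3 =
  A: [167/864, 259/1728, 397/864, 341/1728]
  B: [347/1728, 97/576, 787/1728, 101/576]
  C: [329/1728, 287/1728, 793/1728, 319/1728]
  D: [155/864, 143/864, 355/864, 211/864]
P^4 =
  A: [3991/20736, 1135/6912, 9239/20736, 1367/6912]
  B: [247/1296, 3419/20736, 2357/5184, 3937/20736]
  C: [1981/10368, 1121/6912, 4715/10368, 1327/6912]
  D: [485/2592, 565/3456, 563/1296, 743/3456]
P^5 =
  A: [23653/124416, 40801/248832, 55751/124416, 49223/248832]
  B: [15827/82944, 40481/248832, 12505/27648, 48325/248832]
  C: [47539/248832, 40565/248832, 112163/248832, 48565/248832]
  D: [23545/124416, 20357/124416, 55121/124416, 25393/124416]

(P^5)[A -> C] = 55751/124416

Answer: 55751/124416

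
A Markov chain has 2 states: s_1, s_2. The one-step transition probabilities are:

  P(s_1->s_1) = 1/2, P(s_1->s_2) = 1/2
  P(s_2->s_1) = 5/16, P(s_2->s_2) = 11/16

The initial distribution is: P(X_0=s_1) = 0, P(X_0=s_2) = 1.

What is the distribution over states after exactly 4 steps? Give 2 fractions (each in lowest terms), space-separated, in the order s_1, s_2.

Answer: 25175/65536 40361/65536

Derivation:
Propagating the distribution step by step (d_{t+1} = d_t * P):
d_0 = (s_1=0, s_2=1)
  d_1[s_1] = 0*1/2 + 1*5/16 = 5/16
  d_1[s_2] = 0*1/2 + 1*11/16 = 11/16
d_1 = (s_1=5/16, s_2=11/16)
  d_2[s_1] = 5/16*1/2 + 11/16*5/16 = 95/256
  d_2[s_2] = 5/16*1/2 + 11/16*11/16 = 161/256
d_2 = (s_1=95/256, s_2=161/256)
  d_3[s_1] = 95/256*1/2 + 161/256*5/16 = 1565/4096
  d_3[s_2] = 95/256*1/2 + 161/256*11/16 = 2531/4096
d_3 = (s_1=1565/4096, s_2=2531/4096)
  d_4[s_1] = 1565/4096*1/2 + 2531/4096*5/16 = 25175/65536
  d_4[s_2] = 1565/4096*1/2 + 2531/4096*11/16 = 40361/65536
d_4 = (s_1=25175/65536, s_2=40361/65536)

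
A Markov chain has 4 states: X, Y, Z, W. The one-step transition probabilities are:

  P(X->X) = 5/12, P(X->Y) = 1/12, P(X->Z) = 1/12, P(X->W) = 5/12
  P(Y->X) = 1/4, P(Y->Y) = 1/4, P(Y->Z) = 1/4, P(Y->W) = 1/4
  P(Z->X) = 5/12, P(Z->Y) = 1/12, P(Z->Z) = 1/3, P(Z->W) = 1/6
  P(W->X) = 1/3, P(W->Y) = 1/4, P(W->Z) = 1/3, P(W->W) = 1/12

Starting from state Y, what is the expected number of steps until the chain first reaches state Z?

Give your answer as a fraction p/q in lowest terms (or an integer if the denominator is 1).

Let h_i = expected steps to first reach Z from state i.
Boundary: h_Z = 0.
First-step equations for the other states:
  h_X = 1 + 5/12*h_X + 1/12*h_Y + 1/12*h_Z + 5/12*h_W
  h_Y = 1 + 1/4*h_X + 1/4*h_Y + 1/4*h_Z + 1/4*h_W
  h_W = 1 + 1/3*h_X + 1/4*h_Y + 1/3*h_Z + 1/12*h_W

Substituting h_Z = 0 and rearranging gives the linear system (I - Q) h = 1:
  [7/12, -1/12, -5/12] . (h_X, h_Y, h_W) = 1
  [-1/4, 3/4, -1/4] . (h_X, h_Y, h_W) = 1
  [-1/3, -1/4, 11/12] . (h_X, h_Y, h_W) = 1

Solving yields:
  h_X = 82/15
  h_Y = 23/5
  h_W = 13/3

Starting state is Y, so the expected hitting time is h_Y = 23/5.

Answer: 23/5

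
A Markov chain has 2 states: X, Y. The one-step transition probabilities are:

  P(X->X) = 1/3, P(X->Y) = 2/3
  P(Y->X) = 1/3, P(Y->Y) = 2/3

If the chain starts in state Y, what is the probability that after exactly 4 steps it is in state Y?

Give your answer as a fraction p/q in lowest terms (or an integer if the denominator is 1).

Computing P^4 by repeated multiplication:
P^1 =
  X: [1/3, 2/3]
  Y: [1/3, 2/3]
P^2 =
  X: [1/3, 2/3]
  Y: [1/3, 2/3]
P^3 =
  X: [1/3, 2/3]
  Y: [1/3, 2/3]
P^4 =
  X: [1/3, 2/3]
  Y: [1/3, 2/3]

(P^4)[Y -> Y] = 2/3

Answer: 2/3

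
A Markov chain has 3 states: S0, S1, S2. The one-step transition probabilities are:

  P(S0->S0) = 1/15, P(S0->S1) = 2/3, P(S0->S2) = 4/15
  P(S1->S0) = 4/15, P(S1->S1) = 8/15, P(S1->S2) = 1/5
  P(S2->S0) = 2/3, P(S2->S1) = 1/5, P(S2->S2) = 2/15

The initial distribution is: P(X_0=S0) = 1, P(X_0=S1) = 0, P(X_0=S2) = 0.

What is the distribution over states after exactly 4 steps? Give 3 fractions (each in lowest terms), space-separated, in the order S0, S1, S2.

Propagating the distribution step by step (d_{t+1} = d_t * P):
d_0 = (S0=1, S1=0, S2=0)
  d_1[S0] = 1*1/15 + 0*4/15 + 0*2/3 = 1/15
  d_1[S1] = 1*2/3 + 0*8/15 + 0*1/5 = 2/3
  d_1[S2] = 1*4/15 + 0*1/5 + 0*2/15 = 4/15
d_1 = (S0=1/15, S1=2/3, S2=4/15)
  d_2[S0] = 1/15*1/15 + 2/3*4/15 + 4/15*2/3 = 9/25
  d_2[S1] = 1/15*2/3 + 2/3*8/15 + 4/15*1/5 = 34/75
  d_2[S2] = 1/15*4/15 + 2/3*1/5 + 4/15*2/15 = 14/75
d_2 = (S0=9/25, S1=34/75, S2=14/75)
  d_3[S0] = 9/25*1/15 + 34/75*4/15 + 14/75*2/3 = 101/375
  d_3[S1] = 9/25*2/3 + 34/75*8/15 + 14/75*1/5 = 584/1125
  d_3[S2] = 9/25*4/15 + 34/75*1/5 + 14/75*2/15 = 238/1125
d_3 = (S0=101/375, S1=584/1125, S2=238/1125)
  d_4[S0] = 101/375*1/15 + 584/1125*4/15 + 238/1125*2/3 = 1673/5625
  d_4[S1] = 101/375*2/3 + 584/1125*8/15 + 238/1125*1/5 = 8416/16875
  d_4[S2] = 101/375*4/15 + 584/1125*1/5 + 238/1125*2/15 = 688/3375
d_4 = (S0=1673/5625, S1=8416/16875, S2=688/3375)

Answer: 1673/5625 8416/16875 688/3375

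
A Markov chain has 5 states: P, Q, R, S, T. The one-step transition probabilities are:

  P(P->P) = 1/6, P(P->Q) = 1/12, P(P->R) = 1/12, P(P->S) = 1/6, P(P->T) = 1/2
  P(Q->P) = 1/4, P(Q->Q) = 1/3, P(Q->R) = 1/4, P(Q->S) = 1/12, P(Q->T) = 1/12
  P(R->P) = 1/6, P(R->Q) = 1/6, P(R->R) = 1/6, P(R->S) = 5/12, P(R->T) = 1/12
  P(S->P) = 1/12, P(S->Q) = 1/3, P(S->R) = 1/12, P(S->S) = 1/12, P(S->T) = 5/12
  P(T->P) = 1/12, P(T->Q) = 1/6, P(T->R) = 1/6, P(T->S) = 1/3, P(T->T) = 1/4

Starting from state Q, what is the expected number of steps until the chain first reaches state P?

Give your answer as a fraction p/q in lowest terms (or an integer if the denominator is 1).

Answer: 75/13

Derivation:
Let h_i = expected steps to first reach P from state i.
Boundary: h_P = 0.
First-step equations for the other states:
  h_Q = 1 + 1/4*h_P + 1/3*h_Q + 1/4*h_R + 1/12*h_S + 1/12*h_T
  h_R = 1 + 1/6*h_P + 1/6*h_Q + 1/6*h_R + 5/12*h_S + 1/12*h_T
  h_S = 1 + 1/12*h_P + 1/3*h_Q + 1/12*h_R + 1/12*h_S + 5/12*h_T
  h_T = 1 + 1/12*h_P + 1/6*h_Q + 1/6*h_R + 1/3*h_S + 1/4*h_T

Substituting h_P = 0 and rearranging gives the linear system (I - Q) h = 1:
  [2/3, -1/4, -1/12, -1/12] . (h_Q, h_R, h_S, h_T) = 1
  [-1/6, 5/6, -5/12, -1/12] . (h_Q, h_R, h_S, h_T) = 1
  [-1/3, -1/12, 11/12, -5/12] . (h_Q, h_R, h_S, h_T) = 1
  [-1/6, -1/6, -1/3, 3/4] . (h_Q, h_R, h_S, h_T) = 1

Solving yields:
  h_Q = 75/13
  h_R = 86/13
  h_S = 92/13
  h_T = 94/13

Starting state is Q, so the expected hitting time is h_Q = 75/13.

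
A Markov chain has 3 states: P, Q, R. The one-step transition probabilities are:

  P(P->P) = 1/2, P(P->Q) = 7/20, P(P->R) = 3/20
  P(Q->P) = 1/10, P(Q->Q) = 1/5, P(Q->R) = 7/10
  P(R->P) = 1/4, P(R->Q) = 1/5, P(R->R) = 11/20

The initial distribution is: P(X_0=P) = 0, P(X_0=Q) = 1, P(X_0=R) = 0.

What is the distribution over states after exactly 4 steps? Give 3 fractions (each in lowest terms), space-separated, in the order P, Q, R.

Propagating the distribution step by step (d_{t+1} = d_t * P):
d_0 = (P=0, Q=1, R=0)
  d_1[P] = 0*1/2 + 1*1/10 + 0*1/4 = 1/10
  d_1[Q] = 0*7/20 + 1*1/5 + 0*1/5 = 1/5
  d_1[R] = 0*3/20 + 1*7/10 + 0*11/20 = 7/10
d_1 = (P=1/10, Q=1/5, R=7/10)
  d_2[P] = 1/10*1/2 + 1/5*1/10 + 7/10*1/4 = 49/200
  d_2[Q] = 1/10*7/20 + 1/5*1/5 + 7/10*1/5 = 43/200
  d_2[R] = 1/10*3/20 + 1/5*7/10 + 7/10*11/20 = 27/50
d_2 = (P=49/200, Q=43/200, R=27/50)
  d_3[P] = 49/200*1/2 + 43/200*1/10 + 27/50*1/4 = 279/1000
  d_3[Q] = 49/200*7/20 + 43/200*1/5 + 27/50*1/5 = 947/4000
  d_3[R] = 49/200*3/20 + 43/200*7/10 + 27/50*11/20 = 1937/4000
d_3 = (P=279/1000, Q=947/4000, R=1937/4000)
  d_4[P] = 279/1000*1/2 + 947/4000*1/10 + 1937/4000*1/4 = 22739/80000
  d_4[Q] = 279/1000*7/20 + 947/4000*1/5 + 1937/4000*1/5 = 4837/20000
  d_4[R] = 279/1000*3/20 + 947/4000*7/10 + 1937/4000*11/20 = 37913/80000
d_4 = (P=22739/80000, Q=4837/20000, R=37913/80000)

Answer: 22739/80000 4837/20000 37913/80000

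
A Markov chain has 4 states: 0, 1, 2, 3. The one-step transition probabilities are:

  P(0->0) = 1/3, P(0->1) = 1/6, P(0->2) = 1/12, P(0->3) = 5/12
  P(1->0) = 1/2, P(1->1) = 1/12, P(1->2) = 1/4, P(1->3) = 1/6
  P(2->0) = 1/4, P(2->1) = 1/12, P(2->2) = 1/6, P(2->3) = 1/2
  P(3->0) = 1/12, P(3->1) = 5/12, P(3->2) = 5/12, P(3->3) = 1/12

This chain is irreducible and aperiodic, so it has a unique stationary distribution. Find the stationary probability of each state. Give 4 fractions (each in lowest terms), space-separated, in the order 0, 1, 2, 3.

The stationary distribution satisfies pi = pi * P, i.e.:
  pi_0 = 1/3*pi_0 + 1/2*pi_1 + 1/4*pi_2 + 1/12*pi_3
  pi_1 = 1/6*pi_0 + 1/12*pi_1 + 1/12*pi_2 + 5/12*pi_3
  pi_2 = 1/12*pi_0 + 1/4*pi_1 + 1/6*pi_2 + 5/12*pi_3
  pi_3 = 5/12*pi_0 + 1/6*pi_1 + 1/2*pi_2 + 1/12*pi_3
with normalization: pi_0 + pi_1 + pi_2 + pi_3 = 1.

Using the first 3 balance equations plus normalization, the linear system A*pi = b is:
  [-2/3, 1/2, 1/4, 1/12] . pi = 0
  [1/6, -11/12, 1/12, 5/12] . pi = 0
  [1/12, 1/4, -5/6, 5/12] . pi = 0
  [1, 1, 1, 1] . pi = 1

Solving yields:
  pi_0 = 647/2349
  pi_1 = 476/2349
  pi_2 = 547/2349
  pi_3 = 679/2349

Verification (pi * P):
  647/2349*1/3 + 476/2349*1/2 + 547/2349*1/4 + 679/2349*1/12 = 647/2349 = pi_0  (ok)
  647/2349*1/6 + 476/2349*1/12 + 547/2349*1/12 + 679/2349*5/12 = 476/2349 = pi_1  (ok)
  647/2349*1/12 + 476/2349*1/4 + 547/2349*1/6 + 679/2349*5/12 = 547/2349 = pi_2  (ok)
  647/2349*5/12 + 476/2349*1/6 + 547/2349*1/2 + 679/2349*1/12 = 679/2349 = pi_3  (ok)

Answer: 647/2349 476/2349 547/2349 679/2349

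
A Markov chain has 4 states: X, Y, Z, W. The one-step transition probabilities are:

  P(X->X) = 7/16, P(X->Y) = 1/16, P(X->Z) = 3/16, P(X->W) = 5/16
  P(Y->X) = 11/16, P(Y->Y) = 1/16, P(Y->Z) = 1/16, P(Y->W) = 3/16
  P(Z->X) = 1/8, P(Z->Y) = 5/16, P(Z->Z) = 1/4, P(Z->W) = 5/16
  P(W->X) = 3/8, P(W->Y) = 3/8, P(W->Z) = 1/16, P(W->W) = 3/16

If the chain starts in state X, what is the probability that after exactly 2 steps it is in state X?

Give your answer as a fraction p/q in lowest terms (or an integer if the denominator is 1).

Computing P^2 by repeated multiplication:
P^1 =
  X: [7/16, 1/16, 3/16, 5/16]
  Y: [11/16, 1/16, 1/16, 3/16]
  Z: [1/8, 5/16, 1/4, 5/16]
  W: [3/8, 3/8, 1/16, 3/16]
P^2 =
  X: [3/8, 53/256, 39/256, 17/64]
  Y: [27/64, 35/256, 41/256, 9/32]
  Z: [107/256, 57/256, 1/8, 15/64]
  W: [1/2, 35/256, 31/256, 31/128]

(P^2)[X -> X] = 3/8

Answer: 3/8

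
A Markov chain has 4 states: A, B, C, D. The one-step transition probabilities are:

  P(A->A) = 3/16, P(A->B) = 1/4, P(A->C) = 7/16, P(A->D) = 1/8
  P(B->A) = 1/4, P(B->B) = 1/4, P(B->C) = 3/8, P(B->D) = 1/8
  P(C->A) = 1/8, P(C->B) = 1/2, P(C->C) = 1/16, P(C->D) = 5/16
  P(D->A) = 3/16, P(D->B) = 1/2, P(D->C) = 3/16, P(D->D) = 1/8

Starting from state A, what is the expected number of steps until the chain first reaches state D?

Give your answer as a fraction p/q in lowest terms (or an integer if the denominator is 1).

Answer: 1424/259

Derivation:
Let h_i = expected steps to first reach D from state i.
Boundary: h_D = 0.
First-step equations for the other states:
  h_A = 1 + 3/16*h_A + 1/4*h_B + 7/16*h_C + 1/8*h_D
  h_B = 1 + 1/4*h_A + 1/4*h_B + 3/8*h_C + 1/8*h_D
  h_C = 1 + 1/8*h_A + 1/2*h_B + 1/16*h_C + 5/16*h_D

Substituting h_D = 0 and rearranging gives the linear system (I - Q) h = 1:
  [13/16, -1/4, -7/16] . (h_A, h_B, h_C) = 1
  [-1/4, 3/4, -3/8] . (h_A, h_B, h_C) = 1
  [-1/8, -1/2, 15/16] . (h_A, h_B, h_C) = 1

Solving yields:
  h_A = 1424/259
  h_B = 1436/259
  h_C = 176/37

Starting state is A, so the expected hitting time is h_A = 1424/259.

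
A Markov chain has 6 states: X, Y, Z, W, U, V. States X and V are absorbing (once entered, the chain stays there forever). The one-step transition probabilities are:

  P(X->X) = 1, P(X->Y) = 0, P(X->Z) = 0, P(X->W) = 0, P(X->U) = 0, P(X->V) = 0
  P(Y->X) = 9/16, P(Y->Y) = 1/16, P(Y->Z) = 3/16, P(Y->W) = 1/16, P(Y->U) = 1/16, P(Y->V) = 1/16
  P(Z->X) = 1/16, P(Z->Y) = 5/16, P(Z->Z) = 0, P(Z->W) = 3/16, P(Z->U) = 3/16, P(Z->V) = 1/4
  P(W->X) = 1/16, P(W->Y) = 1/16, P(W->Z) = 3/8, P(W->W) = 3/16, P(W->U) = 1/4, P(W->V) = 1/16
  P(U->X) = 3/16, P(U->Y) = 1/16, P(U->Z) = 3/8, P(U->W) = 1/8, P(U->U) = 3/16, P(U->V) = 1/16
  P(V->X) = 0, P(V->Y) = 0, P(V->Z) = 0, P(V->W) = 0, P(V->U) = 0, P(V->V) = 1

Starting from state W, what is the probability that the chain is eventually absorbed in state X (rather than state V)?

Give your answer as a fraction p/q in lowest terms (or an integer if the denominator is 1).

Let a_i = P(absorbed in X | start in state i).
Boundary conditions: a_X = 1, a_V = 0.
For each transient state i, a_i = sum_j P(i->j) * a_j:
  a_Y = 9/16*a_X + 1/16*a_Y + 3/16*a_Z + 1/16*a_W + 1/16*a_U + 1/16*a_V
  a_Z = 1/16*a_X + 5/16*a_Y + 0*a_Z + 3/16*a_W + 3/16*a_U + 1/4*a_V
  a_W = 1/16*a_X + 1/16*a_Y + 3/8*a_Z + 3/16*a_W + 1/4*a_U + 1/16*a_V
  a_U = 3/16*a_X + 1/16*a_Y + 3/8*a_Z + 1/8*a_W + 3/16*a_U + 1/16*a_V

Substituting a_X = 1 and a_V = 0, rearrange to (I - Q) a = r where r[i] = P(i -> X):
  [15/16, -3/16, -1/16, -1/16] . (a_Y, a_Z, a_W, a_U) = 9/16
  [-5/16, 1, -3/16, -3/16] . (a_Y, a_Z, a_W, a_U) = 1/16
  [-1/16, -3/8, 13/16, -1/4] . (a_Y, a_Z, a_W, a_U) = 1/16
  [-1/16, -3/8, -1/8, 13/16] . (a_Y, a_Z, a_W, a_U) = 3/16

Solving yields:
  a_Y = 813/1033
  a_Z = 13792/25825
  a_W = 14894/25825
  a_U = 3236/5165

Starting state is W, so the absorption probability is a_W = 14894/25825.

Answer: 14894/25825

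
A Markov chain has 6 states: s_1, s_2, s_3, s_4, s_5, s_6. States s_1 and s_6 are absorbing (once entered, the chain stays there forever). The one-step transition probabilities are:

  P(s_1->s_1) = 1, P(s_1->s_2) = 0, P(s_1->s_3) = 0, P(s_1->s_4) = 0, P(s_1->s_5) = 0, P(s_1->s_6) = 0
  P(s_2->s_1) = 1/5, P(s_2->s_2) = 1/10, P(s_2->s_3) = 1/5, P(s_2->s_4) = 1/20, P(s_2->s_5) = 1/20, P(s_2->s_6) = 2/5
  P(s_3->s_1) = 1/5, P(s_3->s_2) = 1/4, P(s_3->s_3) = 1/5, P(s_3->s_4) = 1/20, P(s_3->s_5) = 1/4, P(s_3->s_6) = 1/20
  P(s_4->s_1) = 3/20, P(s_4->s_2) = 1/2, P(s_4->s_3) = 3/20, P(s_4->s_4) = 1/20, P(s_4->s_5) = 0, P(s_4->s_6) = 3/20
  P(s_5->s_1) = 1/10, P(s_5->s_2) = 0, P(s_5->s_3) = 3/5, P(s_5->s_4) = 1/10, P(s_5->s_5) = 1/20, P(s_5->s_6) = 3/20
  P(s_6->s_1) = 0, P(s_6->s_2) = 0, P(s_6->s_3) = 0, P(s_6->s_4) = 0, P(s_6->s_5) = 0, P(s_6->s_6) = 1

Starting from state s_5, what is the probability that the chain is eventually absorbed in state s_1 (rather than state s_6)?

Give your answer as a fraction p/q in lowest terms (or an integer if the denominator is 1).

Answer: 5030/9881

Derivation:
Let a_i = P(absorbed in s_1 | start in state i).
Boundary conditions: a_s_1 = 1, a_s_6 = 0.
For each transient state i, a_i = sum_j P(i->j) * a_j:
  a_s_2 = 1/5*a_s_1 + 1/10*a_s_2 + 1/5*a_s_3 + 1/20*a_s_4 + 1/20*a_s_5 + 2/5*a_s_6
  a_s_3 = 1/5*a_s_1 + 1/4*a_s_2 + 1/5*a_s_3 + 1/20*a_s_4 + 1/4*a_s_5 + 1/20*a_s_6
  a_s_4 = 3/20*a_s_1 + 1/2*a_s_2 + 3/20*a_s_3 + 1/20*a_s_4 + 0*a_s_5 + 3/20*a_s_6
  a_s_5 = 1/10*a_s_1 + 0*a_s_2 + 3/5*a_s_3 + 1/10*a_s_4 + 1/20*a_s_5 + 3/20*a_s_6

Substituting a_s_1 = 1 and a_s_6 = 0, rearrange to (I - Q) a = r where r[i] = P(i -> s_1):
  [9/10, -1/5, -1/20, -1/20] . (a_s_2, a_s_3, a_s_4, a_s_5) = 1/5
  [-1/4, 4/5, -1/20, -1/4] . (a_s_2, a_s_3, a_s_4, a_s_5) = 1/5
  [-1/2, -3/20, 19/20, 0] . (a_s_2, a_s_3, a_s_4, a_s_5) = 3/20
  [0, -3/5, -1/10, 19/20] . (a_s_2, a_s_3, a_s_4, a_s_5) = 1/10

Solving yields:
  a_s_2 = 27740/69167
  a_s_3 = 38943/69167
  a_s_4 = 31670/69167
  a_s_5 = 5030/9881

Starting state is s_5, so the absorption probability is a_s_5 = 5030/9881.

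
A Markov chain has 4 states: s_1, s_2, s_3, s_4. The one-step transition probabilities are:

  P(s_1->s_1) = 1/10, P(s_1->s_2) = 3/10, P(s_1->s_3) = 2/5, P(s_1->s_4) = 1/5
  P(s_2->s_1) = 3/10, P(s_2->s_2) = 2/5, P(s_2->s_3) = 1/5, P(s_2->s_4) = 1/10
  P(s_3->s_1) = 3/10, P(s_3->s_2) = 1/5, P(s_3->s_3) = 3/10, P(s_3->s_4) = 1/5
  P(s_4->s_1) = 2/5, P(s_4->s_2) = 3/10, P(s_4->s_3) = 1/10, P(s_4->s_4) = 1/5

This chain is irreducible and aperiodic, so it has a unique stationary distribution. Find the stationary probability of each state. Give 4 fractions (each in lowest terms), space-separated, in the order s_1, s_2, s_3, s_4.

Answer: 257/973 296/973 255/973 165/973

Derivation:
The stationary distribution satisfies pi = pi * P, i.e.:
  pi_s_1 = 1/10*pi_s_1 + 3/10*pi_s_2 + 3/10*pi_s_3 + 2/5*pi_s_4
  pi_s_2 = 3/10*pi_s_1 + 2/5*pi_s_2 + 1/5*pi_s_3 + 3/10*pi_s_4
  pi_s_3 = 2/5*pi_s_1 + 1/5*pi_s_2 + 3/10*pi_s_3 + 1/10*pi_s_4
  pi_s_4 = 1/5*pi_s_1 + 1/10*pi_s_2 + 1/5*pi_s_3 + 1/5*pi_s_4
with normalization: pi_s_1 + pi_s_2 + pi_s_3 + pi_s_4 = 1.

Using the first 3 balance equations plus normalization, the linear system A*pi = b is:
  [-9/10, 3/10, 3/10, 2/5] . pi = 0
  [3/10, -3/5, 1/5, 3/10] . pi = 0
  [2/5, 1/5, -7/10, 1/10] . pi = 0
  [1, 1, 1, 1] . pi = 1

Solving yields:
  pi_s_1 = 257/973
  pi_s_2 = 296/973
  pi_s_3 = 255/973
  pi_s_4 = 165/973

Verification (pi * P):
  257/973*1/10 + 296/973*3/10 + 255/973*3/10 + 165/973*2/5 = 257/973 = pi_s_1  (ok)
  257/973*3/10 + 296/973*2/5 + 255/973*1/5 + 165/973*3/10 = 296/973 = pi_s_2  (ok)
  257/973*2/5 + 296/973*1/5 + 255/973*3/10 + 165/973*1/10 = 255/973 = pi_s_3  (ok)
  257/973*1/5 + 296/973*1/10 + 255/973*1/5 + 165/973*1/5 = 165/973 = pi_s_4  (ok)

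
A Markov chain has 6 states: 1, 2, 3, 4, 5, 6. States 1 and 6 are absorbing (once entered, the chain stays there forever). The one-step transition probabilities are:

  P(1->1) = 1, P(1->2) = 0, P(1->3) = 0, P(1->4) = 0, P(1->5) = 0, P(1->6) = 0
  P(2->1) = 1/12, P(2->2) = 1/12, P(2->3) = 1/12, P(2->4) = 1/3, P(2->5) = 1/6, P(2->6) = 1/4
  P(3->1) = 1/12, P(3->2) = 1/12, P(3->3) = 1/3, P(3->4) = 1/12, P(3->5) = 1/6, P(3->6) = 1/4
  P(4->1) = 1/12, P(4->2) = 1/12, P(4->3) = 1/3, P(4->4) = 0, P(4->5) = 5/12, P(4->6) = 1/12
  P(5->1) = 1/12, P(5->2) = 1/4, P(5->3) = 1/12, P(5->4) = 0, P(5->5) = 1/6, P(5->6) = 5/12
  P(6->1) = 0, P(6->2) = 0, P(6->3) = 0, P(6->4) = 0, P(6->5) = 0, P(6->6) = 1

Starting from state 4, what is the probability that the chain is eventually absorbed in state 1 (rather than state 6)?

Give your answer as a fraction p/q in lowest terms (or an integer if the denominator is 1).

Let a_i = P(absorbed in 1 | start in state i).
Boundary conditions: a_1 = 1, a_6 = 0.
For each transient state i, a_i = sum_j P(i->j) * a_j:
  a_2 = 1/12*a_1 + 1/12*a_2 + 1/12*a_3 + 1/3*a_4 + 1/6*a_5 + 1/4*a_6
  a_3 = 1/12*a_1 + 1/12*a_2 + 1/3*a_3 + 1/12*a_4 + 1/6*a_5 + 1/4*a_6
  a_4 = 1/12*a_1 + 1/12*a_2 + 1/3*a_3 + 0*a_4 + 5/12*a_5 + 1/12*a_6
  a_5 = 1/12*a_1 + 1/4*a_2 + 1/12*a_3 + 0*a_4 + 1/6*a_5 + 5/12*a_6

Substituting a_1 = 1 and a_6 = 0, rearrange to (I - Q) a = r where r[i] = P(i -> 1):
  [11/12, -1/12, -1/3, -1/6] . (a_2, a_3, a_4, a_5) = 1/12
  [-1/12, 2/3, -1/12, -1/6] . (a_2, a_3, a_4, a_5) = 1/12
  [-1/12, -1/3, 1, -5/12] . (a_2, a_3, a_4, a_5) = 1/12
  [-1/4, -1/12, 0, 5/6] . (a_2, a_3, a_4, a_5) = 1/12

Solving yields:
  a_2 = 12/49
  a_3 = 5/21
  a_4 = 13/49
  a_5 = 29/147

Starting state is 4, so the absorption probability is a_4 = 13/49.

Answer: 13/49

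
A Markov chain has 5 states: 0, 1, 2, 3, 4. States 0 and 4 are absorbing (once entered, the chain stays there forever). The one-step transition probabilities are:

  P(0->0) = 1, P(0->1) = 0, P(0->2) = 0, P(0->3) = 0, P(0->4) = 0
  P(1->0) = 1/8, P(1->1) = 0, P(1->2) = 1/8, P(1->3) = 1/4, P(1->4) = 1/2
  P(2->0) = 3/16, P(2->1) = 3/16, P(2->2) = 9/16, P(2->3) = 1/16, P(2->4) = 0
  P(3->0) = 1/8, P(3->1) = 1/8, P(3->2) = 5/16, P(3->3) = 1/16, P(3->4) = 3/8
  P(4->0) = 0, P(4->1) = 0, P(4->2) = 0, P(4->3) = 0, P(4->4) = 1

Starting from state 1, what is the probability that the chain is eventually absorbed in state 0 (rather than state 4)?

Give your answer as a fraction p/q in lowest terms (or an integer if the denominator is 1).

Let a_i = P(absorbed in 0 | start in state i).
Boundary conditions: a_0 = 1, a_4 = 0.
For each transient state i, a_i = sum_j P(i->j) * a_j:
  a_1 = 1/8*a_0 + 0*a_1 + 1/8*a_2 + 1/4*a_3 + 1/2*a_4
  a_2 = 3/16*a_0 + 3/16*a_1 + 9/16*a_2 + 1/16*a_3 + 0*a_4
  a_3 = 1/8*a_0 + 1/8*a_1 + 5/16*a_2 + 1/16*a_3 + 3/8*a_4

Substituting a_0 = 1 and a_4 = 0, rearrange to (I - Q) a = r where r[i] = P(i -> 0):
  [1, -1/8, -1/4] . (a_1, a_2, a_3) = 1/8
  [-3/16, 7/16, -1/16] . (a_1, a_2, a_3) = 3/16
  [-1/8, -5/16, 15/16] . (a_1, a_2, a_3) = 1/8

Solving yields:
  a_1 = 41/139
  a_2 = 423/695
  a_3 = 261/695

Starting state is 1, so the absorption probability is a_1 = 41/139.

Answer: 41/139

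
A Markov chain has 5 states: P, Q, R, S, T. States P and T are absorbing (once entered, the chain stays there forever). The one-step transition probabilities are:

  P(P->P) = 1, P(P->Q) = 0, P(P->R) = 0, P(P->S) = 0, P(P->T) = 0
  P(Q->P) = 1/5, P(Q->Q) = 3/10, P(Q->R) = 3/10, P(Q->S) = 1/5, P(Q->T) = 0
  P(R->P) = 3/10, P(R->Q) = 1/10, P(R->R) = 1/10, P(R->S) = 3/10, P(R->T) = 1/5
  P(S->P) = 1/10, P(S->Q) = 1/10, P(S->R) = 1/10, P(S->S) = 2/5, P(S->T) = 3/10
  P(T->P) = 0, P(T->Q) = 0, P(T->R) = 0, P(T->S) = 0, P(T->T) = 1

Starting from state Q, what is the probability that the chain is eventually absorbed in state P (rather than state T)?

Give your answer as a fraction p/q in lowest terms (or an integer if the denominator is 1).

Let a_i = P(absorbed in P | start in state i).
Boundary conditions: a_P = 1, a_T = 0.
For each transient state i, a_i = sum_j P(i->j) * a_j:
  a_Q = 1/5*a_P + 3/10*a_Q + 3/10*a_R + 1/5*a_S + 0*a_T
  a_R = 3/10*a_P + 1/10*a_Q + 1/10*a_R + 3/10*a_S + 1/5*a_T
  a_S = 1/10*a_P + 1/10*a_Q + 1/10*a_R + 2/5*a_S + 3/10*a_T

Substituting a_P = 1 and a_T = 0, rearrange to (I - Q) a = r where r[i] = P(i -> P):
  [7/10, -3/10, -1/5] . (a_Q, a_R, a_S) = 1/5
  [-1/10, 9/10, -3/10] . (a_Q, a_R, a_S) = 3/10
  [-1/10, -1/10, 3/5] . (a_Q, a_R, a_S) = 1/10

Solving yields:
  a_Q = 189/310
  a_R = 161/310
  a_S = 11/31

Starting state is Q, so the absorption probability is a_Q = 189/310.

Answer: 189/310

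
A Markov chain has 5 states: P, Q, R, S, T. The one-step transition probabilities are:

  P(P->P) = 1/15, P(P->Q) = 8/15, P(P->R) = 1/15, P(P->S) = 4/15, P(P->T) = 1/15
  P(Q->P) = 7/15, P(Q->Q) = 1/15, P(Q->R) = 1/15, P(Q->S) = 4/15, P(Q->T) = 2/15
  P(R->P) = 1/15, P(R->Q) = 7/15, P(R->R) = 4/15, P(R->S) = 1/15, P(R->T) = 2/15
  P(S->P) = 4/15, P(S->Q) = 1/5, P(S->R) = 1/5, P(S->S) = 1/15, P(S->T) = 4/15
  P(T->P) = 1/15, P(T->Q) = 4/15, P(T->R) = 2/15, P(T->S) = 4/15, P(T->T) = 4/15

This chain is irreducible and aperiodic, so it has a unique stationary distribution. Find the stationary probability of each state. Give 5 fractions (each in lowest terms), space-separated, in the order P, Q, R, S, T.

Answer: 4337/19767 5567/19767 2584/19767 3962/19767 3317/19767

Derivation:
The stationary distribution satisfies pi = pi * P, i.e.:
  pi_P = 1/15*pi_P + 7/15*pi_Q + 1/15*pi_R + 4/15*pi_S + 1/15*pi_T
  pi_Q = 8/15*pi_P + 1/15*pi_Q + 7/15*pi_R + 1/5*pi_S + 4/15*pi_T
  pi_R = 1/15*pi_P + 1/15*pi_Q + 4/15*pi_R + 1/5*pi_S + 2/15*pi_T
  pi_S = 4/15*pi_P + 4/15*pi_Q + 1/15*pi_R + 1/15*pi_S + 4/15*pi_T
  pi_T = 1/15*pi_P + 2/15*pi_Q + 2/15*pi_R + 4/15*pi_S + 4/15*pi_T
with normalization: pi_P + pi_Q + pi_R + pi_S + pi_T = 1.

Using the first 4 balance equations plus normalization, the linear system A*pi = b is:
  [-14/15, 7/15, 1/15, 4/15, 1/15] . pi = 0
  [8/15, -14/15, 7/15, 1/5, 4/15] . pi = 0
  [1/15, 1/15, -11/15, 1/5, 2/15] . pi = 0
  [4/15, 4/15, 1/15, -14/15, 4/15] . pi = 0
  [1, 1, 1, 1, 1] . pi = 1

Solving yields:
  pi_P = 4337/19767
  pi_Q = 5567/19767
  pi_R = 2584/19767
  pi_S = 3962/19767
  pi_T = 3317/19767

Verification (pi * P):
  4337/19767*1/15 + 5567/19767*7/15 + 2584/19767*1/15 + 3962/19767*4/15 + 3317/19767*1/15 = 4337/19767 = pi_P  (ok)
  4337/19767*8/15 + 5567/19767*1/15 + 2584/19767*7/15 + 3962/19767*1/5 + 3317/19767*4/15 = 5567/19767 = pi_Q  (ok)
  4337/19767*1/15 + 5567/19767*1/15 + 2584/19767*4/15 + 3962/19767*1/5 + 3317/19767*2/15 = 2584/19767 = pi_R  (ok)
  4337/19767*4/15 + 5567/19767*4/15 + 2584/19767*1/15 + 3962/19767*1/15 + 3317/19767*4/15 = 3962/19767 = pi_S  (ok)
  4337/19767*1/15 + 5567/19767*2/15 + 2584/19767*2/15 + 3962/19767*4/15 + 3317/19767*4/15 = 3317/19767 = pi_T  (ok)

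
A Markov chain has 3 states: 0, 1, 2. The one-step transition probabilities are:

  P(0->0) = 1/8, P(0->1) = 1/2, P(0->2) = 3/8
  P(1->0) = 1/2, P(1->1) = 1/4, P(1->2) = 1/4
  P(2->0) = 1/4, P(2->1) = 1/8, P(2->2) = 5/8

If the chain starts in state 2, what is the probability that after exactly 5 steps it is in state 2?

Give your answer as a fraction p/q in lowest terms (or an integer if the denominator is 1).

Computing P^5 by repeated multiplication:
P^1 =
  0: [1/8, 1/2, 3/8]
  1: [1/2, 1/4, 1/4]
  2: [1/4, 1/8, 5/8]
P^2 =
  0: [23/64, 15/64, 13/32]
  1: [1/4, 11/32, 13/32]
  2: [1/4, 15/64, 33/64]
P^3 =
  0: [135/512, 37/128, 229/512]
  1: [39/128, 67/256, 111/256]
  2: [71/256, 127/512, 243/512]
P^4 =
  0: [1185/4096, 1065/4096, 923/2048]
  1: [71/256, 557/2048, 923/2048]
  2: [71/256, 1065/4096, 1895/4096]
P^5 =
  0: [9137/32768, 2179/8192, 14915/32768]
  1: [2321/8192, 4309/16384, 7433/16384]
  2: [4593/16384, 8569/32768, 15013/32768]

(P^5)[2 -> 2] = 15013/32768

Answer: 15013/32768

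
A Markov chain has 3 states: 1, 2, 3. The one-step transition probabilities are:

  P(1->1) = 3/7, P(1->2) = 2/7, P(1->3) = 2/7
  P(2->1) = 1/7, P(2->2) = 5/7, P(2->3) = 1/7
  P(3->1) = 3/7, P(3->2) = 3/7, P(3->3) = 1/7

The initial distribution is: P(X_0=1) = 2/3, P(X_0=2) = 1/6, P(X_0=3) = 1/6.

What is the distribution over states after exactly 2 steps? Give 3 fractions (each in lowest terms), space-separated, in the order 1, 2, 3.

Propagating the distribution step by step (d_{t+1} = d_t * P):
d_0 = (1=2/3, 2=1/6, 3=1/6)
  d_1[1] = 2/3*3/7 + 1/6*1/7 + 1/6*3/7 = 8/21
  d_1[2] = 2/3*2/7 + 1/6*5/7 + 1/6*3/7 = 8/21
  d_1[3] = 2/3*2/7 + 1/6*1/7 + 1/6*1/7 = 5/21
d_1 = (1=8/21, 2=8/21, 3=5/21)
  d_2[1] = 8/21*3/7 + 8/21*1/7 + 5/21*3/7 = 47/147
  d_2[2] = 8/21*2/7 + 8/21*5/7 + 5/21*3/7 = 71/147
  d_2[3] = 8/21*2/7 + 8/21*1/7 + 5/21*1/7 = 29/147
d_2 = (1=47/147, 2=71/147, 3=29/147)

Answer: 47/147 71/147 29/147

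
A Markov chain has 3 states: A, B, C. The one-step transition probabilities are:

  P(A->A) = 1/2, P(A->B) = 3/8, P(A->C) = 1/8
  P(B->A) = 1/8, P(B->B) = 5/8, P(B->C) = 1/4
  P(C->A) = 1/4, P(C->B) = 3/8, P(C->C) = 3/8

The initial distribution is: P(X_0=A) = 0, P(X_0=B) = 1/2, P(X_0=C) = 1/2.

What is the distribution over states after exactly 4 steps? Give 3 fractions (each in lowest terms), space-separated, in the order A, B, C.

Propagating the distribution step by step (d_{t+1} = d_t * P):
d_0 = (A=0, B=1/2, C=1/2)
  d_1[A] = 0*1/2 + 1/2*1/8 + 1/2*1/4 = 3/16
  d_1[B] = 0*3/8 + 1/2*5/8 + 1/2*3/8 = 1/2
  d_1[C] = 0*1/8 + 1/2*1/4 + 1/2*3/8 = 5/16
d_1 = (A=3/16, B=1/2, C=5/16)
  d_2[A] = 3/16*1/2 + 1/2*1/8 + 5/16*1/4 = 15/64
  d_2[B] = 3/16*3/8 + 1/2*5/8 + 5/16*3/8 = 1/2
  d_2[C] = 3/16*1/8 + 1/2*1/4 + 5/16*3/8 = 17/64
d_2 = (A=15/64, B=1/2, C=17/64)
  d_3[A] = 15/64*1/2 + 1/2*1/8 + 17/64*1/4 = 63/256
  d_3[B] = 15/64*3/8 + 1/2*5/8 + 17/64*3/8 = 1/2
  d_3[C] = 15/64*1/8 + 1/2*1/4 + 17/64*3/8 = 65/256
d_3 = (A=63/256, B=1/2, C=65/256)
  d_4[A] = 63/256*1/2 + 1/2*1/8 + 65/256*1/4 = 255/1024
  d_4[B] = 63/256*3/8 + 1/2*5/8 + 65/256*3/8 = 1/2
  d_4[C] = 63/256*1/8 + 1/2*1/4 + 65/256*3/8 = 257/1024
d_4 = (A=255/1024, B=1/2, C=257/1024)

Answer: 255/1024 1/2 257/1024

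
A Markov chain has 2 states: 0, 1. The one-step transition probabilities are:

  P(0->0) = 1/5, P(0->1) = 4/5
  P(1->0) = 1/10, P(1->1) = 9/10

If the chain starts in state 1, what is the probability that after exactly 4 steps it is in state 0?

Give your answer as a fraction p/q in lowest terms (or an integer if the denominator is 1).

Answer: 1111/10000

Derivation:
Computing P^4 by repeated multiplication:
P^1 =
  0: [1/5, 4/5]
  1: [1/10, 9/10]
P^2 =
  0: [3/25, 22/25]
  1: [11/100, 89/100]
P^3 =
  0: [14/125, 111/125]
  1: [111/1000, 889/1000]
P^4 =
  0: [139/1250, 1111/1250]
  1: [1111/10000, 8889/10000]

(P^4)[1 -> 0] = 1111/10000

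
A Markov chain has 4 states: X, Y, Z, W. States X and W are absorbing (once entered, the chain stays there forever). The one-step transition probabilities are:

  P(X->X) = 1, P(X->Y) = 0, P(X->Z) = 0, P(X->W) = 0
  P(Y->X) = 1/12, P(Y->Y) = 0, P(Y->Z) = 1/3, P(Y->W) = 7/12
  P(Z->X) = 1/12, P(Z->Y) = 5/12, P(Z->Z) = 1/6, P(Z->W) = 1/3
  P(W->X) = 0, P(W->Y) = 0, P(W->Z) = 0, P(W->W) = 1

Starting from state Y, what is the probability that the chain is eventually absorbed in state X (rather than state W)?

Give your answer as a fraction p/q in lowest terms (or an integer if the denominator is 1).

Let a_i = P(absorbed in X | start in state i).
Boundary conditions: a_X = 1, a_W = 0.
For each transient state i, a_i = sum_j P(i->j) * a_j:
  a_Y = 1/12*a_X + 0*a_Y + 1/3*a_Z + 7/12*a_W
  a_Z = 1/12*a_X + 5/12*a_Y + 1/6*a_Z + 1/3*a_W

Substituting a_X = 1 and a_W = 0, rearrange to (I - Q) a = r where r[i] = P(i -> X):
  [1, -1/3] . (a_Y, a_Z) = 1/12
  [-5/12, 5/6] . (a_Y, a_Z) = 1/12

Solving yields:
  a_Y = 7/50
  a_Z = 17/100

Starting state is Y, so the absorption probability is a_Y = 7/50.

Answer: 7/50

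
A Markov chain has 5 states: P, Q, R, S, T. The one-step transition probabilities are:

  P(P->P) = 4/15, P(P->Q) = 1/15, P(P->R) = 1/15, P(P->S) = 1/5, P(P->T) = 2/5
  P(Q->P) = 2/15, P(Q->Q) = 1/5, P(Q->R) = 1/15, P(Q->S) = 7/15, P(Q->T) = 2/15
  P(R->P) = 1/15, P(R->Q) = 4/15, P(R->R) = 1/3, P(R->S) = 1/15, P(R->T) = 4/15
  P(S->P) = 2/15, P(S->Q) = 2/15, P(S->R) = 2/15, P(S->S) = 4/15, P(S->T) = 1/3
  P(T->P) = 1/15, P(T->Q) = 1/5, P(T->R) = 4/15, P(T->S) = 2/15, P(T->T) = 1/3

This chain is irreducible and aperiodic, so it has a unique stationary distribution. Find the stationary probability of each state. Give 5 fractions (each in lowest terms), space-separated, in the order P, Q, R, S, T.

The stationary distribution satisfies pi = pi * P, i.e.:
  pi_P = 4/15*pi_P + 2/15*pi_Q + 1/15*pi_R + 2/15*pi_S + 1/15*pi_T
  pi_Q = 1/15*pi_P + 1/5*pi_Q + 4/15*pi_R + 2/15*pi_S + 1/5*pi_T
  pi_R = 1/15*pi_P + 1/15*pi_Q + 1/3*pi_R + 2/15*pi_S + 4/15*pi_T
  pi_S = 1/5*pi_P + 7/15*pi_Q + 1/15*pi_R + 4/15*pi_S + 2/15*pi_T
  pi_T = 2/5*pi_P + 2/15*pi_Q + 4/15*pi_R + 1/3*pi_S + 1/3*pi_T
with normalization: pi_P + pi_Q + pi_R + pi_S + pi_T = 1.

Using the first 4 balance equations plus normalization, the linear system A*pi = b is:
  [-11/15, 2/15, 1/15, 2/15, 1/15] . pi = 0
  [1/15, -4/5, 4/15, 2/15, 1/5] . pi = 0
  [1/15, 1/15, -2/3, 2/15, 4/15] . pi = 0
  [1/5, 7/15, 1/15, -11/15, 2/15] . pi = 0
  [1, 1, 1, 1, 1] . pi = 1

Solving yields:
  pi_P = 3991/34185
  pi_Q = 6241/34185
  pi_R = 6508/34185
  pi_S = 7466/34185
  pi_T = 9979/34185

Verification (pi * P):
  3991/34185*4/15 + 6241/34185*2/15 + 6508/34185*1/15 + 7466/34185*2/15 + 9979/34185*1/15 = 3991/34185 = pi_P  (ok)
  3991/34185*1/15 + 6241/34185*1/5 + 6508/34185*4/15 + 7466/34185*2/15 + 9979/34185*1/5 = 6241/34185 = pi_Q  (ok)
  3991/34185*1/15 + 6241/34185*1/15 + 6508/34185*1/3 + 7466/34185*2/15 + 9979/34185*4/15 = 6508/34185 = pi_R  (ok)
  3991/34185*1/5 + 6241/34185*7/15 + 6508/34185*1/15 + 7466/34185*4/15 + 9979/34185*2/15 = 7466/34185 = pi_S  (ok)
  3991/34185*2/5 + 6241/34185*2/15 + 6508/34185*4/15 + 7466/34185*1/3 + 9979/34185*1/3 = 9979/34185 = pi_T  (ok)

Answer: 3991/34185 6241/34185 6508/34185 7466/34185 9979/34185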